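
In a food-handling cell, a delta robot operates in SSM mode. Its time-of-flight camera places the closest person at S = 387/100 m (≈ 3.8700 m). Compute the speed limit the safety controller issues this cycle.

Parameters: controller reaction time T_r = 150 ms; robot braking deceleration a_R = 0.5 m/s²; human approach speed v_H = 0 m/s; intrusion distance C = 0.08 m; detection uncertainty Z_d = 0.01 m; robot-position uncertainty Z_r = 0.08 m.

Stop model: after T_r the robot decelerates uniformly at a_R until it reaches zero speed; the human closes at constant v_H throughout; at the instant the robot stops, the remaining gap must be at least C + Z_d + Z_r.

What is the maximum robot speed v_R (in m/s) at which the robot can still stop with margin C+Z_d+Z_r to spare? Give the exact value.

v_R_max = 37/20 m/s = 1.8500 m/s

at the boundary: (1)·v² + (3/20)·v + (-37/10) = 0
  disc = (3/20)² − 4·(1)·(-37/10) = 5929/400 ; √disc = 77/20
  v_R = (−(3/20) + 77/20) / (2·(1)) = 37/20 m/s
check:
braking lasts T_s = (37/20)/(1/2) = 3.7000 s
robot in T_r: 1.8500·0.1500 = 0.2775 m
robot under decel: 1.8500²/(2·0.5000) = 3.4225 m
human closes 0.0000·3.8500 = 0.0000 m
margins: 0.0800+0.0100+0.0800 = 0.1700 m
sum ≈ 0.2775+3.4225+0.0000+0.1700 ≈ 3.8700 m = S ✓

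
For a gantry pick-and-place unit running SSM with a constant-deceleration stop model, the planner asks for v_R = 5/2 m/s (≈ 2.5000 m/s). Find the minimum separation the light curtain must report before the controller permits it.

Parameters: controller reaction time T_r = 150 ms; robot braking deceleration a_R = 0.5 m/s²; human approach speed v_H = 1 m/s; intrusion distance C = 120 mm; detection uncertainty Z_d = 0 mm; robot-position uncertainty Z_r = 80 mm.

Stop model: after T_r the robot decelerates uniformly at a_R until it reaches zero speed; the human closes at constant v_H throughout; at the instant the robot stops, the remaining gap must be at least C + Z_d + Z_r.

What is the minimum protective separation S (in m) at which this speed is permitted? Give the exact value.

S_min = 479/40 m = 11.9750 m

stop time T_s = (5/2)/(1/2) = 5.0000 s
robot in T_r: 2.5000·0.1500 = 0.3750 m
robot covers 2.5000·5.0000 − ½·0.5000·5.0000² = 6.2500 m while stopping
human closes 1.0000·5.1500 = 5.1500 m
residual clearance needed = 0.1200+0.0000+0.0800 = 0.2000 m
S_min ≈ 0.3750+6.2500+5.1500+0.2000  ⇒  S_min = 479/40 m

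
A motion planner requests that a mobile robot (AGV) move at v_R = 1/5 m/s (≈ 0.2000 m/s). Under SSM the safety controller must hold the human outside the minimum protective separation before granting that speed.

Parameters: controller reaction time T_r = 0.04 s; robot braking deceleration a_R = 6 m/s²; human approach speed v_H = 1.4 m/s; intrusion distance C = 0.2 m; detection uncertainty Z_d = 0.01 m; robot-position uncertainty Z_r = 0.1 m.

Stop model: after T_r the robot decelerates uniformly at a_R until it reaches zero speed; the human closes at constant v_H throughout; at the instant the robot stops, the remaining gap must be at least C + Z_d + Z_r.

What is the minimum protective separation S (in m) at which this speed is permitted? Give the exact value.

T_s = v_R/a_R = (1/5)/6 = 0.0333 s
robot covers v_R·T_r = 0.2000·0.0400 = 0.0080 m before braking
robot covers 0.2000·0.0333 − ½·6.0000·0.0333² = 0.0033 m while stopping
human closes 1.4000·0.0733 = 0.1027 m
margins: 0.2000+0.0100+0.1000 = 0.3100 m
S_min ≈ 0.0080+0.0033+0.1027+0.3100  ⇒  S_min = 53/125 m

S_min = 53/125 m = 0.4240 m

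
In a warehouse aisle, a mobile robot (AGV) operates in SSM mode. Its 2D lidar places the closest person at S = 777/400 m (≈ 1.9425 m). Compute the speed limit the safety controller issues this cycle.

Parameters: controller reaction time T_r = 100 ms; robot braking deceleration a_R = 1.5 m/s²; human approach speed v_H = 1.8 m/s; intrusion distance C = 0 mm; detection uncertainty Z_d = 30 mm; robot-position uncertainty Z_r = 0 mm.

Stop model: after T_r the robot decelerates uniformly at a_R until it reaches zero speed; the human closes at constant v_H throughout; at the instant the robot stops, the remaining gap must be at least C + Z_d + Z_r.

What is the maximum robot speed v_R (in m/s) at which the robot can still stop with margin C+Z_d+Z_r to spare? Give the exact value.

collect terms ⇒ (1/3)·v_R² + (13/10)·v_R + (-693/400) = 0
  disc = (13/10)² − 4·(1/3)·(-693/400) = 4 ; √disc = 2
  v_R = (−(13/10) + 2) / (2·(1/3)) = 21/20 m/s
check:
T_s = v_R/a_R = (21/20)/(3/2) = 0.7000 s
reaction-phase robot travel = 1.0500·0.1000 = 0.1050 m
robot under decel: 1.0500²/(2·1.5000) = 0.3675 m
person approaches 1.8000·(0.1000+0.7000) = 1.4400 m
residual clearance needed = 0.0000+0.0300+0.0000 = 0.0300 m
sum ≈ 0.1050+0.3675+1.4400+0.0300 ≈ 1.9425 m = S ✓

v_R_max = 21/20 m/s = 1.0500 m/s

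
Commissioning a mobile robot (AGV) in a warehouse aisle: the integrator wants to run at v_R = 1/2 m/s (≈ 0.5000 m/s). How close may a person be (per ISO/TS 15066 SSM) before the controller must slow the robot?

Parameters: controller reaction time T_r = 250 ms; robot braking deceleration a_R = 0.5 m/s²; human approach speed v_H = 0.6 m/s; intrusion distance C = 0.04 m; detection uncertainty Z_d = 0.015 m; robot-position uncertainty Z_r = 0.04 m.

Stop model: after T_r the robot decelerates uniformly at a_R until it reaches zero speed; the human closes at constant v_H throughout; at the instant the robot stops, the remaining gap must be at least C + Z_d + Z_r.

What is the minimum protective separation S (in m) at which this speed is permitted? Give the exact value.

stop time T_s = (1/2)/(1/2) = 1.0000 s
robot covers v_R·T_r = 0.5000·0.2500 = 0.1250 m before braking
robot under decel: 0.5000²/(2·0.5000) = 0.2500 m
person approaches 0.6000·(0.2500+1.0000) = 0.7500 m
residual clearance needed = 0.0400+0.0150+0.0400 = 0.0950 m
S_min ≈ 0.1250+0.2500+0.7500+0.0950  ⇒  S_min = 61/50 m

S_min = 61/50 m = 1.2200 m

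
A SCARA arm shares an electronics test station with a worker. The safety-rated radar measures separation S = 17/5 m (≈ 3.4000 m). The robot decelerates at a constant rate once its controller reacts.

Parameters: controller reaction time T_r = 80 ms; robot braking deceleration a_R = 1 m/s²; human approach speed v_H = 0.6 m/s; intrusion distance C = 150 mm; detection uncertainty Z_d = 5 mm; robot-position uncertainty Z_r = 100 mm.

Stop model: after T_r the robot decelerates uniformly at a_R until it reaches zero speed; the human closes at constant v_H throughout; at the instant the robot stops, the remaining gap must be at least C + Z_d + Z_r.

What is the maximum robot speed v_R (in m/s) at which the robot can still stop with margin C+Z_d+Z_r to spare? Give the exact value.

collect terms ⇒ (1/2)·v_R² + (17/25)·v_R + (-3097/1000) = 0
  disc = (17/25)² − 4·(1/2)·(-3097/1000) = 16641/2500 ; √disc = 129/50
  v_R = (−(17/25) + 129/50) / (2·(1/2)) = 19/10 m/s
check:
stop time T_s = (19/10)/1 = 1.9000 s
robot covers v_R·T_r = 1.9000·0.0800 = 0.1520 m before braking
robot covers 1.9000·1.9000 − ½·1.0000·1.9000² = 1.8050 m while stopping
human closes 0.6000·1.9800 = 1.1880 m
residual clearance needed = 0.1500+0.0050+0.1000 = 0.2550 m
sum ≈ 0.1520+1.8050+1.1880+0.2550 ≈ 3.4000 m = S ✓

v_R_max = 19/10 m/s = 1.9000 m/s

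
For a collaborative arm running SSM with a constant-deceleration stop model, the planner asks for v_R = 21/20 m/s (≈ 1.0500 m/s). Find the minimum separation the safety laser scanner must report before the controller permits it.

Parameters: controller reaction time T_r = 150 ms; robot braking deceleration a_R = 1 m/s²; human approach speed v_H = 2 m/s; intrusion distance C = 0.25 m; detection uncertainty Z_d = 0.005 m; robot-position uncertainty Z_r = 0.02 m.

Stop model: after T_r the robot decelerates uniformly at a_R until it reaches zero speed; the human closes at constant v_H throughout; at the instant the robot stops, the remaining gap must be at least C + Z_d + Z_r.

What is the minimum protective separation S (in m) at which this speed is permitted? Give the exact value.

braking lasts T_s = (21/20)/1 = 1.0500 s
reaction-phase robot travel = 1.0500·0.1500 = 0.1575 m
braking distance = 1.0500²/(2·1.0000) = 0.5513 m
person approaches 2.0000·(0.1500+1.0500) = 2.4000 m
residual clearance needed = 0.2500+0.0050+0.0200 = 0.2750 m
S_min ≈ 0.1575+0.5513+2.4000+0.2750  ⇒  S_min = 2707/800 m

S_min = 2707/800 m = 3.3838 m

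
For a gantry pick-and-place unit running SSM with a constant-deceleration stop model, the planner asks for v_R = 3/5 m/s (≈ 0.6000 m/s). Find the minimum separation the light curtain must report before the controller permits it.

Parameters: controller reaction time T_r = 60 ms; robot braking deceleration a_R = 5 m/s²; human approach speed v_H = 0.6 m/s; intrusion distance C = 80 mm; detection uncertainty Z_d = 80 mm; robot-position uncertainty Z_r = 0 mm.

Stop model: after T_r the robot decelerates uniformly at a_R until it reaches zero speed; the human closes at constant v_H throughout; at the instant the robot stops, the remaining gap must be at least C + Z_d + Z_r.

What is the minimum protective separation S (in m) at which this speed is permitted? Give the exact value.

T_s = v_R/a_R = (3/5)/5 = 0.1200 s
robot covers v_R·T_r = 0.6000·0.0600 = 0.0360 m before braking
robot covers 0.6000·0.1200 − ½·5.0000·0.1200² = 0.0360 m while stopping
person approaches 0.6000·(0.0600+0.1200) = 0.1080 m
C+Z_d+Z_r = 0.0800+0.0800+0.0000 = 0.1600 m
S_min ≈ 0.0360+0.0360+0.1080+0.1600  ⇒  S_min = 17/50 m

S_min = 17/50 m = 0.3400 m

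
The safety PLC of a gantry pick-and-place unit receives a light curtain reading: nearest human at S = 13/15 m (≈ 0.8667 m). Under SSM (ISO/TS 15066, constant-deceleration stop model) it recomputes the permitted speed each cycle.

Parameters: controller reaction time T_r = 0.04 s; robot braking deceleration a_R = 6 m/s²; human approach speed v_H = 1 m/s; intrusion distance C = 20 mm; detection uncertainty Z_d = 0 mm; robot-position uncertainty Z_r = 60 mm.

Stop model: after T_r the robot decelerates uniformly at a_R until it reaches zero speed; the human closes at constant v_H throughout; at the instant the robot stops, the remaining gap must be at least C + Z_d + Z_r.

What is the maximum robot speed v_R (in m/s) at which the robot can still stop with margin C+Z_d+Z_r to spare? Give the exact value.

collect terms ⇒ (1/12)·v_R² + (31/150)·v_R + (-56/75) = 0
  disc = (31/150)² − 4·(1/12)·(-56/75) = 729/2500 ; √disc = 27/50
  v_R = (−(31/150) + 27/50) / (2·(1/12)) = 2 m/s
check:
stop time T_s = 2/6 = 0.3333 s
reaction-phase robot travel = 2.0000·0.0400 = 0.0800 m
robot covers 2.0000·0.3333 − ½·6.0000·0.3333² = 0.3333 m while stopping
person approaches 1.0000·(0.0400+0.3333) = 0.3733 m
residual clearance needed = 0.0200+0.0000+0.0600 = 0.0800 m
sum ≈ 0.0800+0.3333+0.3733+0.0800 ≈ 0.8667 m = S ✓

v_R_max = 2 m/s = 2.0000 m/s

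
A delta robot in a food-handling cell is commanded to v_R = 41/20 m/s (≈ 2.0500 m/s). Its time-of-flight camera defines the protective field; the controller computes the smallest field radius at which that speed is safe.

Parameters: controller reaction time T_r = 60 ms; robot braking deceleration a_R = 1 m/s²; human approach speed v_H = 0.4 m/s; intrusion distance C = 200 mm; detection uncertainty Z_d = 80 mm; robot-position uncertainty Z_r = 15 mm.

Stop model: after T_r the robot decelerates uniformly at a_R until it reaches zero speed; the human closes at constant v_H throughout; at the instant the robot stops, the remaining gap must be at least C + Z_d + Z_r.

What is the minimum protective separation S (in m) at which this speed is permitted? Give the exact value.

S_min = 13453/4000 m = 3.3632 m

T_s = v_R/a_R = (41/20)/1 = 2.0500 s
reaction-phase robot travel = 2.0500·0.0600 = 0.1230 m
braking distance = 2.0500²/(2·1.0000) = 2.1012 m
person approaches 0.4000·(0.0600+2.0500) = 0.8440 m
C+Z_d+Z_r = 0.2000+0.0800+0.0150 = 0.2950 m
S_min ≈ 0.1230+2.1012+0.8440+0.2950  ⇒  S_min = 13453/4000 m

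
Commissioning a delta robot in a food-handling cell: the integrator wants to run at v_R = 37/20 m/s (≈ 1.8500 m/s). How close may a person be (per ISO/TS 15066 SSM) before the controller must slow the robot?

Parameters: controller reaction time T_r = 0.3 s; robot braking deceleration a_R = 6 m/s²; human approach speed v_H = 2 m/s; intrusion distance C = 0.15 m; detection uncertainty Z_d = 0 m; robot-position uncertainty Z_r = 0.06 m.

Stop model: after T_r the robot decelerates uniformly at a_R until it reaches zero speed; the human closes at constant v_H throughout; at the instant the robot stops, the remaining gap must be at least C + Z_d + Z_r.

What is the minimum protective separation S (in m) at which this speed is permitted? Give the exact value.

T_s = v_R/a_R = (37/20)/6 = 0.3083 s
robot covers v_R·T_r = 1.8500·0.3000 = 0.5550 m before braking
robot covers 1.8500·0.3083 − ½·6.0000·0.3083² = 0.2852 m while stopping
human over T_r+T_s: 2.0000·(0.3000+0.3083) = 1.2167 m
residual clearance needed = 0.1500+0.0000+0.0600 = 0.2100 m
S_min ≈ 0.5550+0.2852+1.2167+0.2100  ⇒  S_min = 3627/1600 m

S_min = 3627/1600 m = 2.2669 m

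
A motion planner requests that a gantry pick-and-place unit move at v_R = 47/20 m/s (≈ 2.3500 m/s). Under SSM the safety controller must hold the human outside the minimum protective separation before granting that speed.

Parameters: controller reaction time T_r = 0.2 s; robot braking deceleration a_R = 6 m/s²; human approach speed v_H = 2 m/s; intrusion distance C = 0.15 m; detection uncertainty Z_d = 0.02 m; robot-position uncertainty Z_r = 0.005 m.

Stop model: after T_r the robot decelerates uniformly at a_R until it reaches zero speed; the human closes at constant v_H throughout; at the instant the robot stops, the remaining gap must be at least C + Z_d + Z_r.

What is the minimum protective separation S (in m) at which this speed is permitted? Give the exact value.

stop time T_s = (47/20)/6 = 0.3917 s
robot in T_r: 2.3500·0.2000 = 0.4700 m
braking distance = 2.3500²/(2·6.0000) = 0.4602 m
human closes 2.0000·0.5917 = 1.1833 m
C+Z_d+Z_r = 0.1500+0.0200+0.0050 = 0.1750 m
S_min ≈ 0.4700+0.4602+1.1833+0.1750  ⇒  S_min = 2197/960 m

S_min = 2197/960 m = 2.2885 m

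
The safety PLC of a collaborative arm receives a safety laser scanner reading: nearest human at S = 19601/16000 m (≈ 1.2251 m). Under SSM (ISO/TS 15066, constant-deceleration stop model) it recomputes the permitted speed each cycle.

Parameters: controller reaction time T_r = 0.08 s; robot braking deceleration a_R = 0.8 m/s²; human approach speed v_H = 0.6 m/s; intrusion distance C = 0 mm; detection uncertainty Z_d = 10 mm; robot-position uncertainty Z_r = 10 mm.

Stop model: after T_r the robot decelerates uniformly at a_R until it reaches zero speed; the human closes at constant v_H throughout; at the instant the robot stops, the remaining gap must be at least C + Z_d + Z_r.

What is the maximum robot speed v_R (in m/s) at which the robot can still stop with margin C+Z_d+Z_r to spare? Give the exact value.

collect terms ⇒ (5/8)·v_R² + (83/100)·v_R + (-18513/16000) = 0
  disc = (83/100)² − 4·(5/8)·(-18513/16000) = 573049/160000 ; √disc = 757/400
  v_R = (−(83/100) + 757/400) / (2·(5/8)) = 17/20 m/s
check:
T_s = v_R/a_R = (17/20)/(4/5) = 1.0625 s
robot in T_r: 0.8500·0.0800 = 0.0680 m
robot under decel: 0.8500²/(2·0.8000) = 0.4516 m
human over T_r+T_s: 0.6000·(0.0800+1.0625) = 0.6855 m
C+Z_d+Z_r = 0.0000+0.0100+0.0100 = 0.0200 m
sum ≈ 0.0680+0.4516+0.6855+0.0200 ≈ 1.2251 m = S ✓

v_R_max = 17/20 m/s = 0.8500 m/s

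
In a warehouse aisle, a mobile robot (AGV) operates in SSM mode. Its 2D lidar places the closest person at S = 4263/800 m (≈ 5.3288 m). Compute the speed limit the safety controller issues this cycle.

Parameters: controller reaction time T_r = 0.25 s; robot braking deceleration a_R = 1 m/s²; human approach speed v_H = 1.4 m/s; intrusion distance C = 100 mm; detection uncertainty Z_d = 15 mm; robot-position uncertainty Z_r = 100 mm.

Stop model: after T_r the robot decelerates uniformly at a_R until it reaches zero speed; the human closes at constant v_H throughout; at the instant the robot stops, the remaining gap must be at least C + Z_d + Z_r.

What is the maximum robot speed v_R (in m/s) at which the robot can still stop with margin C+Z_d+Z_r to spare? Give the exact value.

v_R_max = 37/20 m/s = 1.8500 m/s

at the boundary: (1/2)·v² + (33/20)·v + (-3811/800) = 0
  disc = (33/20)² − 4·(1/2)·(-3811/800) = 49/4 ; √disc = 7/2
  v_R = (−(33/20) + 7/2) / (2·(1/2)) = 37/20 m/s
check:
T_s = v_R/a_R = (37/20)/1 = 1.8500 s
robot in T_r: 1.8500·0.2500 = 0.4625 m
braking distance = 1.8500²/(2·1.0000) = 1.7112 m
human over T_r+T_s: 1.4000·(0.2500+1.8500) = 2.9400 m
C+Z_d+Z_r = 0.1000+0.0150+0.1000 = 0.2150 m
sum ≈ 0.4625+1.7112+2.9400+0.2150 ≈ 5.3288 m = S ✓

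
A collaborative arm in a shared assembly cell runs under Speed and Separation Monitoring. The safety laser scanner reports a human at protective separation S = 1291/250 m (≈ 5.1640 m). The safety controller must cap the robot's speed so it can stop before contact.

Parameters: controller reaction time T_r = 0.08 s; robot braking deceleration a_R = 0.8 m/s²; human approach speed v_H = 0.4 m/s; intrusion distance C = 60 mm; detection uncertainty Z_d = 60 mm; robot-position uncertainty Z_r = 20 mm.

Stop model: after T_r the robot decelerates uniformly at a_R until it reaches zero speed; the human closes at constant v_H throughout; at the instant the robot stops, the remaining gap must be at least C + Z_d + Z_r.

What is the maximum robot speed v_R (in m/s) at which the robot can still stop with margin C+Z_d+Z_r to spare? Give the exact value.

quadratic (5/8)·v² + (29/50)·v + (-624/125) = 0
  disc = (29/50)² − 4·(5/8)·(-624/125) = 32041/2500 ; √disc = 179/50
  v_R = (−(29/50) + 179/50) / (2·(5/8)) = 12/5 m/s
check:
braking lasts T_s = (12/5)/(4/5) = 3.0000 s
reaction-phase robot travel = 2.4000·0.0800 = 0.1920 m
robot under decel: 2.4000²/(2·0.8000) = 3.6000 m
human over T_r+T_s: 0.4000·(0.0800+3.0000) = 1.2320 m
C+Z_d+Z_r = 0.0600+0.0600+0.0200 = 0.1400 m
sum ≈ 0.1920+3.6000+1.2320+0.1400 ≈ 5.1640 m = S ✓

v_R_max = 12/5 m/s = 2.4000 m/s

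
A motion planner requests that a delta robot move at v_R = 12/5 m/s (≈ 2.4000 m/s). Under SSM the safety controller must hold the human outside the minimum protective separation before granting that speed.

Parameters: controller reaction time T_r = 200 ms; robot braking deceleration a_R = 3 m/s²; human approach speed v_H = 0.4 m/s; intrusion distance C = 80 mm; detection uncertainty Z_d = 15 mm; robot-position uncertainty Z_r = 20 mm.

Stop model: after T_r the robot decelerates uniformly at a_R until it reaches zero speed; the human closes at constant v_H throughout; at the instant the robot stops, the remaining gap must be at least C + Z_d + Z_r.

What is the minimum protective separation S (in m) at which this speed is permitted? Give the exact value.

S_min = 391/200 m = 1.9550 m

braking lasts T_s = (12/5)/3 = 0.8000 s
robot covers v_R·T_r = 2.4000·0.2000 = 0.4800 m before braking
robot covers 2.4000·0.8000 − ½·3.0000·0.8000² = 0.9600 m while stopping
human over T_r+T_s: 0.4000·(0.2000+0.8000) = 0.4000 m
residual clearance needed = 0.0800+0.0150+0.0200 = 0.1150 m
S_min ≈ 0.4800+0.9600+0.4000+0.1150  ⇒  S_min = 391/200 m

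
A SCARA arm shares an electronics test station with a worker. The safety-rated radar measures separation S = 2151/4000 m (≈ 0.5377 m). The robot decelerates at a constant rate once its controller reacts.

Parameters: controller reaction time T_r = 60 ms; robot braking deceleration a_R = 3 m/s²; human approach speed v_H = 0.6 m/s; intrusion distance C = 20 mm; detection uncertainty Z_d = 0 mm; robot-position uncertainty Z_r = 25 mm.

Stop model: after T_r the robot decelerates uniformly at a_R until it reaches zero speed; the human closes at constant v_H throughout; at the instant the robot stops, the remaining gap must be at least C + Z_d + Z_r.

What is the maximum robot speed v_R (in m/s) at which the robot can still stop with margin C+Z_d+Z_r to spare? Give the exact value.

v_R_max = 21/20 m/s = 1.0500 m/s

collect terms ⇒ (1/6)·v_R² + (13/50)·v_R + (-1827/4000) = 0
  disc = (13/50)² − 4·(1/6)·(-1827/4000) = 3721/10000 ; √disc = 61/100
  v_R = (−(13/50) + 61/100) / (2·(1/6)) = 21/20 m/s
check:
braking lasts T_s = (21/20)/3 = 0.3500 s
reaction-phase robot travel = 1.0500·0.0600 = 0.0630 m
robot under decel: 1.0500²/(2·3.0000) = 0.1837 m
person approaches 0.6000·(0.0600+0.3500) = 0.2460 m
margins: 0.0200+0.0000+0.0250 = 0.0450 m
sum ≈ 0.0630+0.1837+0.2460+0.0450 ≈ 0.5377 m = S ✓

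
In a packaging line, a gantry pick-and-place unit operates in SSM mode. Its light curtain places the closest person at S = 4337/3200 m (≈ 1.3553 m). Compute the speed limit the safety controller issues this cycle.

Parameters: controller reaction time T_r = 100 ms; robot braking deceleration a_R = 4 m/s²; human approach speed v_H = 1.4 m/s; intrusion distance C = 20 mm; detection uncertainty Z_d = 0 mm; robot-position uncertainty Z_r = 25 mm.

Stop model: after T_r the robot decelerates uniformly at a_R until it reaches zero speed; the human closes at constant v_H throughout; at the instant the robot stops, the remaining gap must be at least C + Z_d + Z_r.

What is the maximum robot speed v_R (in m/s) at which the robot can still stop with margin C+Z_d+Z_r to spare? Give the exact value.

v_R_max = 7/4 m/s = 1.7500 m/s

at the boundary: (1/8)·v² + (9/20)·v + (-749/640) = 0
  disc = (9/20)² − 4·(1/8)·(-749/640) = 5041/6400 ; √disc = 71/80
  v_R = (−(9/20) + 71/80) / (2·(1/8)) = 7/4 m/s
check:
braking lasts T_s = (7/4)/4 = 0.4375 s
robot in T_r: 1.7500·0.1000 = 0.1750 m
braking distance = 1.7500²/(2·4.0000) = 0.3828 m
person approaches 1.4000·(0.1000+0.4375) = 0.7525 m
residual clearance needed = 0.0200+0.0000+0.0250 = 0.0450 m
sum ≈ 0.1750+0.3828+0.7525+0.0450 ≈ 1.3553 m = S ✓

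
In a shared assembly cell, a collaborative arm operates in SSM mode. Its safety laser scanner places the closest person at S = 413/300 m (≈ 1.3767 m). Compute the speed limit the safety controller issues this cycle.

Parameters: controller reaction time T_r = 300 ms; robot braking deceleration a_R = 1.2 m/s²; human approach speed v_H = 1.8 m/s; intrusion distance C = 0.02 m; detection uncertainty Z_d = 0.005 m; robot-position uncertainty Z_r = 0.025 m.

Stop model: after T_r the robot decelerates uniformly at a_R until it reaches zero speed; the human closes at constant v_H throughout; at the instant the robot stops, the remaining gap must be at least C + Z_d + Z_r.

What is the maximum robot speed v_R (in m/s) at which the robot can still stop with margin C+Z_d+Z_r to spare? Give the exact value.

v_R_max = 2/5 m/s = 0.4000 m/s

at the boundary: (5/12)·v² + (9/5)·v + (-59/75) = 0
  disc = (9/5)² − 4·(5/12)·(-59/75) = 1024/225 ; √disc = 32/15
  v_R = (−(9/5) + 32/15) / (2·(5/12)) = 2/5 m/s
check:
T_s = v_R/a_R = (2/5)/(6/5) = 0.3333 s
robot in T_r: 0.4000·0.3000 = 0.1200 m
robot covers 0.4000·0.3333 − ½·1.2000·0.3333² = 0.0667 m while stopping
human over T_r+T_s: 1.8000·(0.3000+0.3333) = 1.1400 m
margins: 0.0200+0.0050+0.0250 = 0.0500 m
sum ≈ 0.1200+0.0667+1.1400+0.0500 ≈ 1.3767 m = S ✓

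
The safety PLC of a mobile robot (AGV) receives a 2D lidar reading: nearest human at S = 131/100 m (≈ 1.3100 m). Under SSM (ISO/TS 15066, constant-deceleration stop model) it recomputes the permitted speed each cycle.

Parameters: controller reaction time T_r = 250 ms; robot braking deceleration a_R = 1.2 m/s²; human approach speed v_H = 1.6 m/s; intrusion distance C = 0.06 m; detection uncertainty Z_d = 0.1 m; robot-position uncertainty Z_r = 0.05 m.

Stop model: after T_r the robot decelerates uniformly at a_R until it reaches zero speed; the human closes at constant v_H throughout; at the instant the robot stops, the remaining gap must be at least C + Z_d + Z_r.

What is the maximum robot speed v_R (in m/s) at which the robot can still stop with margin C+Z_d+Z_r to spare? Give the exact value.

at the boundary: (5/12)·v² + (19/12)·v + (-7/10) = 0
  disc = (19/12)² − 4·(5/12)·(-7/10) = 529/144 ; √disc = 23/12
  v_R = (−(19/12) + 23/12) / (2·(5/12)) = 2/5 m/s
check:
T_s = v_R/a_R = (2/5)/(6/5) = 0.3333 s
reaction-phase robot travel = 0.4000·0.2500 = 0.1000 m
robot covers 0.4000·0.3333 − ½·1.2000·0.3333² = 0.0667 m while stopping
human over T_r+T_s: 1.6000·(0.2500+0.3333) = 0.9333 m
margins: 0.0600+0.1000+0.0500 = 0.2100 m
sum ≈ 0.1000+0.0667+0.9333+0.2100 ≈ 1.3100 m = S ✓

v_R_max = 2/5 m/s = 0.4000 m/s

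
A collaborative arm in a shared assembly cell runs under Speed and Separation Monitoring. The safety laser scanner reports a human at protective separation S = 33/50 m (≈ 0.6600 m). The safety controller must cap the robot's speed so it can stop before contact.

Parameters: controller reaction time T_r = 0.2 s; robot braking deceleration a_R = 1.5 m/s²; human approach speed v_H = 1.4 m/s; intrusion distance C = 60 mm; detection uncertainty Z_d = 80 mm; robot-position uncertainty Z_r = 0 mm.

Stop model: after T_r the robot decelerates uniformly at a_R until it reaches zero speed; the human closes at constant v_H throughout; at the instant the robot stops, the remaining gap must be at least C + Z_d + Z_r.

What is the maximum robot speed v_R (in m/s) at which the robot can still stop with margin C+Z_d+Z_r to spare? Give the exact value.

v_R_max = 1/5 m/s = 0.2000 m/s

at the boundary: (1/3)·v² + (17/15)·v + (-6/25) = 0
  disc = (17/15)² − 4·(1/3)·(-6/25) = 361/225 ; √disc = 19/15
  v_R = (−(17/15) + 19/15) / (2·(1/3)) = 1/5 m/s
check:
braking lasts T_s = (1/5)/(3/2) = 0.1333 s
robot in T_r: 0.2000·0.2000 = 0.0400 m
robot under decel: 0.2000²/(2·1.5000) = 0.0133 m
person approaches 1.4000·(0.2000+0.1333) = 0.4667 m
margins: 0.0600+0.0800+0.0000 = 0.1400 m
sum ≈ 0.0400+0.0133+0.4667+0.1400 ≈ 0.6600 m = S ✓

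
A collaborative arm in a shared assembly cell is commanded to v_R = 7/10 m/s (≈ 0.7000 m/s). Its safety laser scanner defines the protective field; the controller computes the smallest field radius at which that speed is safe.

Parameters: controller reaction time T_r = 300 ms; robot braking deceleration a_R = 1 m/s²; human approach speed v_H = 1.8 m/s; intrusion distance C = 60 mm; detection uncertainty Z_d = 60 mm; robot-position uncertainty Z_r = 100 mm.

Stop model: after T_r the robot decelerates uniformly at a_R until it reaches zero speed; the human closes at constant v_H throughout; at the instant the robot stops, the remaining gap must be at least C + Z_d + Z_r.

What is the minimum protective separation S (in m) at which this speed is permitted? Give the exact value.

S_min = 99/40 m = 2.4750 m

T_s = v_R/a_R = (7/10)/1 = 0.7000 s
robot covers v_R·T_r = 0.7000·0.3000 = 0.2100 m before braking
robot covers 0.7000·0.7000 − ½·1.0000·0.7000² = 0.2450 m while stopping
person approaches 1.8000·(0.3000+0.7000) = 1.8000 m
C+Z_d+Z_r = 0.0600+0.0600+0.1000 = 0.2200 m
S_min ≈ 0.2100+0.2450+1.8000+0.2200  ⇒  S_min = 99/40 m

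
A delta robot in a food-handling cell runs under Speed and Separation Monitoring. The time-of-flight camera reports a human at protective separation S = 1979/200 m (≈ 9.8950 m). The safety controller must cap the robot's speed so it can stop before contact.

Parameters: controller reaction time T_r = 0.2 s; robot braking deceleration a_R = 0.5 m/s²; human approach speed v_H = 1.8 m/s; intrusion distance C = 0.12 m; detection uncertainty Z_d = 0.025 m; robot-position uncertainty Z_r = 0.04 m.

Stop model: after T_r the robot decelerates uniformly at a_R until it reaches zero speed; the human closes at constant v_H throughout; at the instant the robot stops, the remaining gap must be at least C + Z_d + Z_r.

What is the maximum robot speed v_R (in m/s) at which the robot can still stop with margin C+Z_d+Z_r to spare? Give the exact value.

v_R_max = 17/10 m/s = 1.7000 m/s

quadratic (1)·v² + (19/5)·v + (-187/20) = 0
  disc = (19/5)² − 4·(1)·(-187/20) = 1296/25 ; √disc = 36/5
  v_R = (−(19/5) + 36/5) / (2·(1)) = 17/10 m/s
check:
stop time T_s = (17/10)/(1/2) = 3.4000 s
robot covers v_R·T_r = 1.7000·0.2000 = 0.3400 m before braking
braking distance = 1.7000²/(2·0.5000) = 2.8900 m
person approaches 1.8000·(0.2000+3.4000) = 6.4800 m
residual clearance needed = 0.1200+0.0250+0.0400 = 0.1850 m
sum ≈ 0.3400+2.8900+6.4800+0.1850 ≈ 9.8950 m = S ✓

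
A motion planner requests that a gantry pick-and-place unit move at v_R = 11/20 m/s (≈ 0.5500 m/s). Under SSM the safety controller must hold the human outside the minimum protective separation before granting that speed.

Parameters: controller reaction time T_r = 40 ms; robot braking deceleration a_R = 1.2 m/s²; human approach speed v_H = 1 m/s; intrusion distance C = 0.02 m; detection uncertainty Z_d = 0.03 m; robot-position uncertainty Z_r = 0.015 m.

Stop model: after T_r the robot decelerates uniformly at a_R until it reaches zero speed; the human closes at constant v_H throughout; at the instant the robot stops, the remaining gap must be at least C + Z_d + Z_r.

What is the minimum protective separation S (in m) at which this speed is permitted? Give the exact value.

T_s = v_R/a_R = (11/20)/(6/5) = 0.4583 s
robot covers v_R·T_r = 0.5500·0.0400 = 0.0220 m before braking
robot under decel: 0.5500²/(2·1.2000) = 0.1260 m
human closes 1.0000·0.4983 = 0.4983 m
C+Z_d+Z_r = 0.0200+0.0300+0.0150 = 0.0650 m
S_min ≈ 0.0220+0.1260+0.4983+0.0650  ⇒  S_min = 5691/8000 m

S_min = 5691/8000 m = 0.7114 m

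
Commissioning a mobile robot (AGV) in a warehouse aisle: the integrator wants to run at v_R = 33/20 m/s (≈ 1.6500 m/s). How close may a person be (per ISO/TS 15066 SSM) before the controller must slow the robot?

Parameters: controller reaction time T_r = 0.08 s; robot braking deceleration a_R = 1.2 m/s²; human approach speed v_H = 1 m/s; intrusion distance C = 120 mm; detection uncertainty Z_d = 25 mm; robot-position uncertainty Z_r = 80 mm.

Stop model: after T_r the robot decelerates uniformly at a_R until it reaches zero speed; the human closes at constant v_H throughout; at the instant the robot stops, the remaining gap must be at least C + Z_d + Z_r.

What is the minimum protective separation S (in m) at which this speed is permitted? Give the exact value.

braking lasts T_s = (33/20)/(6/5) = 1.3750 s
robot covers v_R·T_r = 1.6500·0.0800 = 0.1320 m before braking
robot under decel: 1.6500²/(2·1.2000) = 1.1344 m
human closes 1.0000·1.4550 = 1.4550 m
C+Z_d+Z_r = 0.1200+0.0250+0.0800 = 0.2250 m
S_min ≈ 0.1320+1.1344+1.4550+0.2250  ⇒  S_min = 23571/8000 m

S_min = 23571/8000 m = 2.9464 m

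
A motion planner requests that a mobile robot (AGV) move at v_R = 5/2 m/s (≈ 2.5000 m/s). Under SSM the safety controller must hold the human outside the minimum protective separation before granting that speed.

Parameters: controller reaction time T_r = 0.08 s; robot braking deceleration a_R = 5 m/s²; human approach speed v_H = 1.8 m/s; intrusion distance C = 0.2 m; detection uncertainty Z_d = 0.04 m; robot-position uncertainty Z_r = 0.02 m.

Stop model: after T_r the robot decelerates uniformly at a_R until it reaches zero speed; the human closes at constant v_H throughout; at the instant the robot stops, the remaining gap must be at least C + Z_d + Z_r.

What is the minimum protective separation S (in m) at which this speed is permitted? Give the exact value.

stop time T_s = (5/2)/5 = 0.5000 s
robot covers v_R·T_r = 2.5000·0.0800 = 0.2000 m before braking
braking distance = 2.5000²/(2·5.0000) = 0.6250 m
human closes 1.8000·0.5800 = 1.0440 m
C+Z_d+Z_r = 0.2000+0.0400+0.0200 = 0.2600 m
S_min ≈ 0.2000+0.6250+1.0440+0.2600  ⇒  S_min = 2129/1000 m

S_min = 2129/1000 m = 2.1290 m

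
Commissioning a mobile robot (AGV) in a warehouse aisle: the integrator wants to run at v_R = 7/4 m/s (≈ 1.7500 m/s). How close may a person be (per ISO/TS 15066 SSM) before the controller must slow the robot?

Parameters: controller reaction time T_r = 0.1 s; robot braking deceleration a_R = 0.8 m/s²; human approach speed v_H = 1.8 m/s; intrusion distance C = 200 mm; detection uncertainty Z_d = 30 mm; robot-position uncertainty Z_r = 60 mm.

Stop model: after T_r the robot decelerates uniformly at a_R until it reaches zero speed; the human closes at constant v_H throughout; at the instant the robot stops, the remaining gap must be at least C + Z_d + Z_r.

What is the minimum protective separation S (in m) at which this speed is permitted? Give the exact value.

S_min = 20789/3200 m = 6.4966 m

stop time T_s = (7/4)/(4/5) = 2.1875 s
robot in T_r: 1.7500·0.1000 = 0.1750 m
robot covers 1.7500·2.1875 − ½·0.8000·2.1875² = 1.9141 m while stopping
human closes 1.8000·2.2875 = 4.1175 m
residual clearance needed = 0.2000+0.0300+0.0600 = 0.2900 m
S_min ≈ 0.1750+1.9141+4.1175+0.2900  ⇒  S_min = 20789/3200 m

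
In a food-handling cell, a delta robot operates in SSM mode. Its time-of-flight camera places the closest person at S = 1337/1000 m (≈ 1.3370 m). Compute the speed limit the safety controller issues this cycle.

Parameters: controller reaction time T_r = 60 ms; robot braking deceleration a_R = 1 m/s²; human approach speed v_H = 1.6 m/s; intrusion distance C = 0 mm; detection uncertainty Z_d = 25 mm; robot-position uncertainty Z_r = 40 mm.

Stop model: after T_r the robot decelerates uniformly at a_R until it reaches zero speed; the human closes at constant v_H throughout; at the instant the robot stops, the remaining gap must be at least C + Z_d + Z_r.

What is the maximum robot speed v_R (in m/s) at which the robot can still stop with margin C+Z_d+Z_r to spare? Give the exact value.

quadratic (1/2)·v² + (83/50)·v + (-147/125) = 0
  disc = (83/50)² − 4·(1/2)·(-147/125) = 12769/2500 ; √disc = 113/50
  v_R = (−(83/50) + 113/50) / (2·(1/2)) = 3/5 m/s
check:
braking lasts T_s = (3/5)/1 = 0.6000 s
reaction-phase robot travel = 0.6000·0.0600 = 0.0360 m
braking distance = 0.6000²/(2·1.0000) = 0.1800 m
human over T_r+T_s: 1.6000·(0.0600+0.6000) = 1.0560 m
residual clearance needed = 0.0000+0.0250+0.0400 = 0.0650 m
sum ≈ 0.0360+0.1800+1.0560+0.0650 ≈ 1.3370 m = S ✓

v_R_max = 3/5 m/s = 0.6000 m/s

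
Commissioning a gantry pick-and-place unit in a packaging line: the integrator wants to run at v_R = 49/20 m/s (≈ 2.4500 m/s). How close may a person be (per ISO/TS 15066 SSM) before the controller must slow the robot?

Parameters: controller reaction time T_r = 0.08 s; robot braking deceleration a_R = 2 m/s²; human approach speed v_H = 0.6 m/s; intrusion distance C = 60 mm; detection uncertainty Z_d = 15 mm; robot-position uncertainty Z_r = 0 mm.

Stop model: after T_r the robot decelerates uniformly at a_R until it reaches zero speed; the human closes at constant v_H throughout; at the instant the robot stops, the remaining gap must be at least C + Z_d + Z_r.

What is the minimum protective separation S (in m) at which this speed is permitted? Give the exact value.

stop time T_s = (49/20)/2 = 1.2250 s
reaction-phase robot travel = 2.4500·0.0800 = 0.1960 m
robot under decel: 2.4500²/(2·2.0000) = 1.5006 m
person approaches 0.6000·(0.0800+1.2250) = 0.7830 m
margins: 0.0600+0.0150+0.0000 = 0.0750 m
S_min ≈ 0.1960+1.5006+0.7830+0.0750  ⇒  S_min = 20437/8000 m

S_min = 20437/8000 m = 2.5546 m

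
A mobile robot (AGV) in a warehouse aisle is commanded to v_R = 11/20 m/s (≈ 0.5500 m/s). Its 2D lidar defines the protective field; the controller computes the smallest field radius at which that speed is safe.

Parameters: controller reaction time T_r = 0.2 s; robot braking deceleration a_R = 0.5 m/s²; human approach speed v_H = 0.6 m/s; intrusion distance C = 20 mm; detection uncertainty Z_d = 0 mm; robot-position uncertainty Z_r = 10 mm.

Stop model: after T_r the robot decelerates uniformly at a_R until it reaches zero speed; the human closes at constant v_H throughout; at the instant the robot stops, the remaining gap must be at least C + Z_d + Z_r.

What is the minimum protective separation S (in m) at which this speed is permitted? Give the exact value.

S_min = 489/400 m = 1.2225 m

braking lasts T_s = (11/20)/(1/2) = 1.1000 s
robot in T_r: 0.5500·0.2000 = 0.1100 m
braking distance = 0.5500²/(2·0.5000) = 0.3025 m
human over T_r+T_s: 0.6000·(0.2000+1.1000) = 0.7800 m
margins: 0.0200+0.0000+0.0100 = 0.0300 m
S_min ≈ 0.1100+0.3025+0.7800+0.0300  ⇒  S_min = 489/400 m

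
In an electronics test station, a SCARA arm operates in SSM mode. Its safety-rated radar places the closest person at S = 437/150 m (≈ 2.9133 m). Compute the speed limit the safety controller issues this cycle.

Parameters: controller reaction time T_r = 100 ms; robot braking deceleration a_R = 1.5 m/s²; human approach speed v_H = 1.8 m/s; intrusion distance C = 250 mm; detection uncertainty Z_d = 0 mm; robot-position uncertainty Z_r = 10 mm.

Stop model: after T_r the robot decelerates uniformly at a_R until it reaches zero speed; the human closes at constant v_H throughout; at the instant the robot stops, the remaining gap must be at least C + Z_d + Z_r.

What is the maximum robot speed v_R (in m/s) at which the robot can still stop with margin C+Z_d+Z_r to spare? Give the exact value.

collect terms ⇒ (1/3)·v_R² + (13/10)·v_R + (-371/150) = 0
  disc = (13/10)² − 4·(1/3)·(-371/150) = 4489/900 ; √disc = 67/30
  v_R = (−(13/10) + 67/30) / (2·(1/3)) = 7/5 m/s
check:
T_s = v_R/a_R = (7/5)/(3/2) = 0.9333 s
reaction-phase robot travel = 1.4000·0.1000 = 0.1400 m
robot under decel: 1.4000²/(2·1.5000) = 0.6533 m
person approaches 1.8000·(0.1000+0.9333) = 1.8600 m
residual clearance needed = 0.2500+0.0000+0.0100 = 0.2600 m
sum ≈ 0.1400+0.6533+1.8600+0.2600 ≈ 2.9133 m = S ✓

v_R_max = 7/5 m/s = 1.4000 m/s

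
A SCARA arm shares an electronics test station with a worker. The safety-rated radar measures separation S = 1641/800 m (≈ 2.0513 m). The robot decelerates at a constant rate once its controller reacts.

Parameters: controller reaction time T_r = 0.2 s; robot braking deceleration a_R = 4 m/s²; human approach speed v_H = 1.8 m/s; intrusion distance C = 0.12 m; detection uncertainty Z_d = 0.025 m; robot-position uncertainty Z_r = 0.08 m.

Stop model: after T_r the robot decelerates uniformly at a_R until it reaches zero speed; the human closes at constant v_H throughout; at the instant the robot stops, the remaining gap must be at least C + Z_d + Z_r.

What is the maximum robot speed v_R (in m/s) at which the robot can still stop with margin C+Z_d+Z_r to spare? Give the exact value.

at the boundary: (1/8)·v² + (13/20)·v + (-1173/800) = 0
  disc = (13/20)² − 4·(1/8)·(-1173/800) = 1849/1600 ; √disc = 43/40
  v_R = (−(13/20) + 43/40) / (2·(1/8)) = 17/10 m/s
check:
braking lasts T_s = (17/10)/4 = 0.4250 s
robot in T_r: 1.7000·0.2000 = 0.3400 m
robot under decel: 1.7000²/(2·4.0000) = 0.3613 m
human closes 1.8000·0.6250 = 1.1250 m
margins: 0.1200+0.0250+0.0800 = 0.2250 m
sum ≈ 0.3400+0.3613+1.1250+0.2250 ≈ 2.0513 m = S ✓

v_R_max = 17/10 m/s = 1.7000 m/s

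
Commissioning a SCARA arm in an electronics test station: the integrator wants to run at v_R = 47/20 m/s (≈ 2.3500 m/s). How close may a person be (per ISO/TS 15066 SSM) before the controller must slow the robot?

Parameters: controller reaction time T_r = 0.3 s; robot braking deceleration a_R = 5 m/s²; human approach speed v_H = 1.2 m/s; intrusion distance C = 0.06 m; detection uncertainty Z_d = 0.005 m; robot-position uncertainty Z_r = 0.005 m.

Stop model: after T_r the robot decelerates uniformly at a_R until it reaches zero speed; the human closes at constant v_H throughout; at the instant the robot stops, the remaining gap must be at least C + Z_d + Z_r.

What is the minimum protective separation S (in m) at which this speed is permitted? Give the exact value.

stop time T_s = (47/20)/5 = 0.4700 s
robot covers v_R·T_r = 2.3500·0.3000 = 0.7050 m before braking
braking distance = 2.3500²/(2·5.0000) = 0.5523 m
human over T_r+T_s: 1.2000·(0.3000+0.4700) = 0.9240 m
residual clearance needed = 0.0600+0.0050+0.0050 = 0.0700 m
S_min ≈ 0.7050+0.5523+0.9240+0.0700  ⇒  S_min = 1801/800 m

S_min = 1801/800 m = 2.2513 m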